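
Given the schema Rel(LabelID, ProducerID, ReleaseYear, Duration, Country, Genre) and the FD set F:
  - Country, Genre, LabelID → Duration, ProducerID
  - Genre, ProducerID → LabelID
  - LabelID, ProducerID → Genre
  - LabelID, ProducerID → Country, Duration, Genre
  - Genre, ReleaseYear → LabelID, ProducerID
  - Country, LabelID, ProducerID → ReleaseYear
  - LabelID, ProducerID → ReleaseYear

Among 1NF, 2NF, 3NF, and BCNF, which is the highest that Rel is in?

Candidate keys: {Country, Genre, LabelID}, {Genre, ProducerID}, {Genre, ReleaseYear}, {LabelID, ProducerID}. Prime attributes: {Country, Genre, LabelID, ProducerID, ReleaseYear}.
Each dependency's left side is a superkey — BCNF holds.

BCNF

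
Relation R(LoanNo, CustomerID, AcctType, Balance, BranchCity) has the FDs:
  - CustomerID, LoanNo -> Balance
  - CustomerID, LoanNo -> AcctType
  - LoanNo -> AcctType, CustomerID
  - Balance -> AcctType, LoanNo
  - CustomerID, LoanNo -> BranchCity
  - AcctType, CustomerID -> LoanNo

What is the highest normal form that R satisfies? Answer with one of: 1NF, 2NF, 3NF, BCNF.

BCNF

Candidate keys: {AcctType, CustomerID}, {Balance}, {LoanNo}. Prime attributes: {AcctType, Balance, CustomerID, LoanNo}.
Every FD has a superkey on the left, so the relation is in BCNF.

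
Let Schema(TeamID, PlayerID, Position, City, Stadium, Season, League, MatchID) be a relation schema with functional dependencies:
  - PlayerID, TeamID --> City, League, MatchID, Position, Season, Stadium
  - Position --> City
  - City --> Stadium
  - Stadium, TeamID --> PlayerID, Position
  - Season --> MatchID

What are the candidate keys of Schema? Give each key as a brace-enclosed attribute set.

{City, TeamID}, {PlayerID, TeamID}, {Position, TeamID}, {Stadium, TeamID}

{TeamID} never appears on the right of any FD, so every key must include it.
{City, TeamID}⁺ = {City, League, MatchID, PlayerID, Position, Season, Stadium, TeamID} — all of the relation — so {City, TeamID} is a candidate key.
{PlayerID, TeamID}⁺ = {City, League, MatchID, PlayerID, Position, Season, Stadium, TeamID} — all of the relation — so {PlayerID, TeamID} is a candidate key.
{Position, TeamID}⁺ = {City, League, MatchID, PlayerID, Position, Season, Stadium, TeamID} — all of the relation — so {Position, TeamID} is a candidate key.
{Stadium, TeamID}⁺ = {City, League, MatchID, PlayerID, Position, Season, Stadium, TeamID} — all of the relation — so {Stadium, TeamID} is a candidate key.
No proper subset of any of these is a key, and no other minimal superkey exists.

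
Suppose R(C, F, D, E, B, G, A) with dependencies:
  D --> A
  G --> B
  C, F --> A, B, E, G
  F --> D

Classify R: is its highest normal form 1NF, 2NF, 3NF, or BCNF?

Candidate key: {C, F}. Prime attributes: {C, F}.
For D --> A we have {D}⁺ = {A, D}; {D} is not a superkey, so BCNF fails.
D --> A has non-prime {A} on the right and a non-superkey on the left, so 3NF fails.
{F} is a proper subset of the key {C, F}, and {F}⁺ contains the non-prime attributes {A, D} — a partial dependency, so 2NF is violated.

1NF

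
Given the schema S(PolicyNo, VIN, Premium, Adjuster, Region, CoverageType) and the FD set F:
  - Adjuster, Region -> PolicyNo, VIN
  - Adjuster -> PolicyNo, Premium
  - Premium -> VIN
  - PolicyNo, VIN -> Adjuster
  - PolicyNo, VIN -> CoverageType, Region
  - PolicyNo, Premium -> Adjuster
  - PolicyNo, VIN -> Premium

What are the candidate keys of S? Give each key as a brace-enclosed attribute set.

{Adjuster}⁺ = {Adjuster, CoverageType, PolicyNo, Premium, Region, VIN} — all of the relation — so {Adjuster} is a candidate key.
{PolicyNo, Premium}⁺ = {Adjuster, CoverageType, PolicyNo, Premium, Region, VIN} — all of the relation — so {PolicyNo, Premium} is a candidate key.
{PolicyNo, VIN}⁺ = {Adjuster, CoverageType, PolicyNo, Premium, Region, VIN} — all of the relation — so {PolicyNo, VIN} is a candidate key.
No proper subset of any of these is a key, and no other minimal superkey exists.

{Adjuster}, {PolicyNo, Premium}, {PolicyNo, VIN}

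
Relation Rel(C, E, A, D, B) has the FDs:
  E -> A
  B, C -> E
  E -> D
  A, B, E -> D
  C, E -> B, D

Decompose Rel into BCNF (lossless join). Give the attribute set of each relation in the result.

Candidate keys of the original relation: {B, C}, {C, E}.
In {A, B, C, D, E}, {E} is not a superkey ({E}⁺ restricted to this set is {A, D, E}), so split on E -> A, D into {A, D, E} and {B, C, E}.
{A, D, E} has no BCNF violation.
{B, C, E} has no BCNF violation.

{A, D, E}; {B, C, E}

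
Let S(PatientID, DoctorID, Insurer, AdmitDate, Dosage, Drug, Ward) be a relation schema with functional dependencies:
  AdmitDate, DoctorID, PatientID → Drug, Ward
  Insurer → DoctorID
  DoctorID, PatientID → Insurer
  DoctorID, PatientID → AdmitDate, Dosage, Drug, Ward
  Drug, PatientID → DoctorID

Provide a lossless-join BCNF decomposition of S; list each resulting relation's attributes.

{AdmitDate, Dosage, Drug, Insurer, PatientID, Ward}; {DoctorID, Insurer}

Candidate keys of the original relation: {DoctorID, PatientID}, {Drug, PatientID}, {Insurer, PatientID}.
Within {AdmitDate, DoctorID, Dosage, Drug, Insurer, PatientID, Ward}: {Insurer}⁺ ∩ {AdmitDate, DoctorID, Dosage, Drug, Insurer, PatientID, Ward} = {DoctorID, Insurer}, not the whole set, so Insurer → DoctorID violates BCNF; decompose into {DoctorID, Insurer} and {AdmitDate, Dosage, Drug, Insurer, PatientID, Ward}.
{DoctorID, Insurer}: every determinant is a superkey — BCNF.
{AdmitDate, Dosage, Drug, Insurer, PatientID, Ward}: every determinant is a superkey — BCNF.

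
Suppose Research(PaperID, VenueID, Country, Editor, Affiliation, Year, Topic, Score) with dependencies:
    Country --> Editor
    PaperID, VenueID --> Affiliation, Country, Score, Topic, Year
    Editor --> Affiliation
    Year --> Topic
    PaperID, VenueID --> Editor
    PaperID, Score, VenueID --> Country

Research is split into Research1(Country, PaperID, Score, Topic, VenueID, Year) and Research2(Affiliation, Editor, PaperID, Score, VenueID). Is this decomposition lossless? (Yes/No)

The shared attributes are {PaperID, Score, VenueID} and {PaperID, Score, VenueID}⁺ = {Affiliation, Country, Editor, PaperID, Score, Topic, VenueID, Year}.
Research1 is contained in that closure, so Research1 ∩ Research2 --> Research1 holds and the join is lossless.

Yes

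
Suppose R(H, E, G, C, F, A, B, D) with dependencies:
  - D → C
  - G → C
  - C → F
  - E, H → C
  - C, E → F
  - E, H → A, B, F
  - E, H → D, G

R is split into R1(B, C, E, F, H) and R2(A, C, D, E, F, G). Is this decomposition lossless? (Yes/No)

The shared attributes are {C, E, F} and {C, E, F}⁺ = {C, E, F}.
The closure covers neither R1 nor R2 entirely; the join is not lossless.

No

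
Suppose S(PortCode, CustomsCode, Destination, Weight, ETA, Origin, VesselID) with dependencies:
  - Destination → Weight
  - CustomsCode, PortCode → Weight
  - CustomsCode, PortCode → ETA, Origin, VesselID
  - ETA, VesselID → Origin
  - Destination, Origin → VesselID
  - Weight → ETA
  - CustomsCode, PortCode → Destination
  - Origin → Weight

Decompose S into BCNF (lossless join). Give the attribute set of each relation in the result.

Candidate key of the original relation: {CustomsCode, PortCode}.
In {CustomsCode, Destination, ETA, Origin, PortCode, VesselID, Weight}, {Destination} is not a superkey ({Destination}⁺ restricted to this set is {Destination, ETA, Weight}), so split on Destination → ETA, Weight into {Destination, ETA, Weight} and {CustomsCode, Destination, Origin, PortCode, VesselID}.
In {Destination, ETA, Weight}, {Weight} is not a superkey ({Weight}⁺ restricted to this set is {ETA, Weight}), so split on Weight → ETA into {ETA, Weight} and {Destination, Weight}.
{ETA, Weight} is in BCNF.
{Destination, Weight} is in BCNF.
In {CustomsCode, Destination, Origin, PortCode, VesselID}, {Destination, Origin} is not a superkey ({Destination, Origin}⁺ restricted to this set is {Destination, Origin, VesselID}), so split on Destination, Origin → VesselID into {Destination, Origin, VesselID} and {CustomsCode, Destination, Origin, PortCode}.
{Destination, Origin, VesselID} is in BCNF.
{CustomsCode, Destination, Origin, PortCode} is in BCNF.

{CustomsCode, Destination, Origin, PortCode}; {Destination, Origin, VesselID}; {Destination, Weight}; {ETA, Weight}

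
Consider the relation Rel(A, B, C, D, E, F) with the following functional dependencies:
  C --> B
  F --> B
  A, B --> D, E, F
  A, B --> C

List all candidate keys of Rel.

{A, B}, {A, C}, {A, F}

No FD produces {A}, so it must be in every candidate key.
{A, B}⁺ = {A, B, C, D, E, F}, which is every attribute, so {A, B} is a candidate key.
{A, C}⁺ = {A, B, C, D, E, F}, which is every attribute, so {A, C} is a candidate key.
{A, F}⁺ = {A, B, C, D, E, F}, which is every attribute, so {A, F} is a candidate key.
Any other superkey properly contains one of these, so there are no further candidate keys.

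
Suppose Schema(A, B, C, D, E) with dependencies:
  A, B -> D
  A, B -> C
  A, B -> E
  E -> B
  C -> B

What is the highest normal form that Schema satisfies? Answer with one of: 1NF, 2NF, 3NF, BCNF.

3NF

Candidate keys: {A, B}, {A, C}, {A, E}. Prime attributes: {A, B, C, E}.
E -> B: {E}⁺ = {B, E}, which is not all of the attributes, so the left side is not a superkey — BCNF is violated.
But every attribute on its right side ({B}) is prime, and the same holds for every other non-superkey FD, so 3NF still holds.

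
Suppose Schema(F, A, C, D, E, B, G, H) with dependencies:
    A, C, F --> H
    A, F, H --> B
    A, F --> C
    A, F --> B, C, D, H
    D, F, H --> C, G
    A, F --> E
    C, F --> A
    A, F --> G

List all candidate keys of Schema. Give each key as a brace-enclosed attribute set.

{A, F}, {C, F}, {D, F, H}

Attributes never on any right-hand side: {F} — every candidate key must contain it.
{A, F} is a candidate key since {A, F}⁺ = {A, B, C, D, E, F, G, H} covers every attribute.
{C, F} is a candidate key since {C, F}⁺ = {A, B, C, D, E, F, G, H} covers every attribute.
{D, F, H} is a candidate key since {D, F, H}⁺ = {A, B, C, D, E, F, G, H} covers every attribute.
Any other superkey properly contains one of these, so there are no further candidate keys.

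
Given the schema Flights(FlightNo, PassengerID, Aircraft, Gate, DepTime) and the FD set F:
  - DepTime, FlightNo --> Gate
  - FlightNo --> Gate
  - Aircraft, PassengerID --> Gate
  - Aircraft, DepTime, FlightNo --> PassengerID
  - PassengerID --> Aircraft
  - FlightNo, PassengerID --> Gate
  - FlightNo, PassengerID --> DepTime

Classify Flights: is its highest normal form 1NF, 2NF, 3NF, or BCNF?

Candidate keys: {Aircraft, DepTime, FlightNo}, {FlightNo, PassengerID}. Prime attributes: {Aircraft, DepTime, FlightNo, PassengerID}.
DepTime, FlightNo --> Gate: {DepTime, FlightNo}⁺ = {DepTime, FlightNo, Gate}, which is not all of the attributes, so the left side is not a superkey — BCNF is violated.
Because {Gate} is non-prime and the left side of DepTime, FlightNo --> Gate is not a superkey, the relation is not in 3NF.
Since {FlightNo} ⊂ {FlightNo, PassengerID} and {FlightNo}⁺ ⊇ {Gate} with {Gate} non-prime, there is a partial dependency; 2NF fails.

1NF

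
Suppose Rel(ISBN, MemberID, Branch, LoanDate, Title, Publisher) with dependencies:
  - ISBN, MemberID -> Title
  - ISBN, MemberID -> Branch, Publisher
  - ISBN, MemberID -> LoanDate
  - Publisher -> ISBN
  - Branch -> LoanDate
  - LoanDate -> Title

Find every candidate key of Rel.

{ISBN, MemberID}, {MemberID, Publisher}

No FD produces {MemberID}, so it must be in every candidate key.
{ISBN, MemberID}⁺ = {Branch, ISBN, LoanDate, MemberID, Publisher, Title} — all of the relation — so {ISBN, MemberID} is a candidate key.
{MemberID, Publisher}⁺ = {Branch, ISBN, LoanDate, MemberID, Publisher, Title} — all of the relation — so {MemberID, Publisher} is a candidate key.
No proper subset of any of these is a key, and no other minimal superkey exists.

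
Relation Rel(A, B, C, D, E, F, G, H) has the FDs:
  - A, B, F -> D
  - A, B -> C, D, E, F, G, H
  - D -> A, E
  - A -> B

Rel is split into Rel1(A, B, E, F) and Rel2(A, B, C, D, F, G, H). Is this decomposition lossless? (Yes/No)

Rel1 ∩ Rel2 = {A, B, F}; its closure under F is {A, B, C, D, E, F, G, H}.
This includes all of Rel1, so the common attributes are a superkey of Rel1 — the join is lossless.

Yes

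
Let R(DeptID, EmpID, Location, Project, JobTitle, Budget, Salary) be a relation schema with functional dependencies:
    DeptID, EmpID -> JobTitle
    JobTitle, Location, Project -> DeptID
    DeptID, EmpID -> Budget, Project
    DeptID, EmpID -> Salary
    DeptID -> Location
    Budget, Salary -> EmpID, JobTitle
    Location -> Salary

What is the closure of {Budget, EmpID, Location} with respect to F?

{Budget, EmpID, JobTitle, Location, Salary}

Start with {Budget, EmpID, Location}.
Location -> Salary applies; add {Salary} → now {Budget, EmpID, Location, Salary}.
Budget, Salary -> EmpID, JobTitle applies; add {JobTitle} → now {Budget, EmpID, JobTitle, Location, Salary}.
No further FD applies.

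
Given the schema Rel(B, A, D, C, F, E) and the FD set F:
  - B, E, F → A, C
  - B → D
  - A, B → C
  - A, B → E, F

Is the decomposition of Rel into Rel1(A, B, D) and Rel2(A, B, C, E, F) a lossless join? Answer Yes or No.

Rel1 ∩ Rel2 = {A, B}; its closure under F is {A, B, C, D, E, F}.
Rel1 is contained in that closure, so Rel1 ∩ Rel2 → Rel1 holds and the join is lossless.

Yes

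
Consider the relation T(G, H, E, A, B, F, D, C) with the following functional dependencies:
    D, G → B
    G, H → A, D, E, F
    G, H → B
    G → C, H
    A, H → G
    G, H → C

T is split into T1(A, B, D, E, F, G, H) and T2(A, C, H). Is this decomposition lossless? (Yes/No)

T1 ∩ T2 = {A, H}; its closure under F is {A, B, C, D, E, F, G, H}.
T1 is contained in that closure, so T1 ∩ T2 → T1 holds and the join is lossless.

Yes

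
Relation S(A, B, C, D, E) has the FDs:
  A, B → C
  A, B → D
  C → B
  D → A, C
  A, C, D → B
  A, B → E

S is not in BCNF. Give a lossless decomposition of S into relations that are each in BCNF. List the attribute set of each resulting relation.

{A, C, D, E}; {B, C}

Candidate keys of the original relation: {A, B}, {A, C}, {D}.
Within {A, B, C, D, E}: {C}⁺ ∩ {A, B, C, D, E} = {B, C}, not the whole set, so C → B violates BCNF; decompose into {B, C} and {A, C, D, E}.
{B, C} is in BCNF.
{A, C, D, E} is in BCNF.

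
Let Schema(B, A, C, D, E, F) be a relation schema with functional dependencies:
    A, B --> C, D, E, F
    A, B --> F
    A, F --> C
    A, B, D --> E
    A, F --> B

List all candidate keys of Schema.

{A, B}, {A, F}

No FD produces {A}, so it must be in every candidate key.
{A, B}⁺ = {A, B, C, D, E, F} — all of the relation — so {A, B} is a candidate key.
{A, F}⁺ = {A, B, C, D, E, F} — all of the relation — so {A, F} is a candidate key.
Any other superkey properly contains one of these, so there are no further candidate keys.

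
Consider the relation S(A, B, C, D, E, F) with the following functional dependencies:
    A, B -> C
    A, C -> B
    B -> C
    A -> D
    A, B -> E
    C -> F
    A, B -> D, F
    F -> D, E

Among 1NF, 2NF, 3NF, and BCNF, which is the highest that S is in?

Candidate keys: {A, B}, {A, C}. Prime attributes: {A, B, C}.
B -> C breaks BCNF: {B}⁺ = {B, C, D, E, F}, so {B} is not a superkey.
A -> D has non-prime {D} on the right and a non-superkey on the left, so 3NF fails.
Since {A} ⊂ {A, B} and {A}⁺ ⊇ {D} with {D} non-prime, there is a partial dependency; 2NF fails.

1NF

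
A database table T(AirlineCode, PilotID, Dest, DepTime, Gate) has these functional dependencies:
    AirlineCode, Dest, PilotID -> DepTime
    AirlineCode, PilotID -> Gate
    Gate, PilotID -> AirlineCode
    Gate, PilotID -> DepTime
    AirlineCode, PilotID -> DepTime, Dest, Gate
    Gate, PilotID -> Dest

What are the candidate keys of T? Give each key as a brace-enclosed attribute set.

{AirlineCode, PilotID}, {Gate, PilotID}

No FD produces {PilotID}, so it must be in every candidate key.
Closure of {AirlineCode, PilotID} is {AirlineCode, DepTime, Dest, Gate, PilotID}, the whole schema; {AirlineCode, PilotID} is a candidate key.
Closure of {Gate, PilotID} is {AirlineCode, DepTime, Dest, Gate, PilotID}, the whole schema; {Gate, PilotID} is a candidate key.
No proper subset of any of these is a key, and no other minimal superkey exists.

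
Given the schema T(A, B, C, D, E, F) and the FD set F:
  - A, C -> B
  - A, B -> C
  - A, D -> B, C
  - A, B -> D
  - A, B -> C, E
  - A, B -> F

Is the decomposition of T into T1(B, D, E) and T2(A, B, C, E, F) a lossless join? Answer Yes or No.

Common attributes: {B, E}; their closure is {B, E}.
Neither T1 nor T2 is contained in that closure, so the decomposition is lossy.

No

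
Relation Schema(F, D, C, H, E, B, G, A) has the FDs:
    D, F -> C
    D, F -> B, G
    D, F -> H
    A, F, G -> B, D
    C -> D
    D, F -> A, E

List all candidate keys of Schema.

{A, F, G}, {C, F}, {D, F}

No FD produces {F}, so it must be in every candidate key.
{C, F}⁺ = {A, B, C, D, E, F, G, H} — all of the relation — so {C, F} is a candidate key.
{D, F}⁺ = {A, B, C, D, E, F, G, H} — all of the relation — so {D, F} is a candidate key.
{A, F, G}⁺ = {A, B, C, D, E, F, G, H} — all of the relation — so {A, F, G} is a candidate key.
These are minimal and exhaustive — every other superkey contains one of them.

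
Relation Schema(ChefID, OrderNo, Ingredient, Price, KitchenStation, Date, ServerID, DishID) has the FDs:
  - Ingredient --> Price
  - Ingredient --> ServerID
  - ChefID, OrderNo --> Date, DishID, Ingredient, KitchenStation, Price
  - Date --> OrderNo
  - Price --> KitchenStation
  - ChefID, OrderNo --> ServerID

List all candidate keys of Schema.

{ChefID, Date}, {ChefID, OrderNo}

No FD produces {ChefID}, so it must be in every candidate key.
{ChefID, Date}⁺ = {ChefID, Date, DishID, Ingredient, KitchenStation, OrderNo, Price, ServerID}, which is every attribute, so {ChefID, Date} is a candidate key.
{ChefID, OrderNo}⁺ = {ChefID, Date, DishID, Ingredient, KitchenStation, OrderNo, Price, ServerID}, which is every attribute, so {ChefID, OrderNo} is a candidate key.
These are minimal and exhaustive — every other superkey contains one of them.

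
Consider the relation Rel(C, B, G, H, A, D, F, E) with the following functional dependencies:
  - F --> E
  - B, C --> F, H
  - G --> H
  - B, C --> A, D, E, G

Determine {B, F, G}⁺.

Start with {B, F, G}.
F --> E applies; add {E} → now {B, E, F, G}.
G --> H applies; add {H} → now {B, E, F, G, H}.
No further FD applies.

{B, E, F, G, H}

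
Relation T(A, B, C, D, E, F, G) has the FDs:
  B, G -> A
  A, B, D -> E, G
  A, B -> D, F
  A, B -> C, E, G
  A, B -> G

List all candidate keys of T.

{A, B}, {B, G}

{B} never appears on the right of any FD, so every key must include it.
Closure of {A, B} is {A, B, C, D, E, F, G}, the whole schema; {A, B} is a candidate key.
Closure of {B, G} is {A, B, C, D, E, F, G}, the whole schema; {B, G} is a candidate key.
These are minimal and exhaustive — every other superkey contains one of them.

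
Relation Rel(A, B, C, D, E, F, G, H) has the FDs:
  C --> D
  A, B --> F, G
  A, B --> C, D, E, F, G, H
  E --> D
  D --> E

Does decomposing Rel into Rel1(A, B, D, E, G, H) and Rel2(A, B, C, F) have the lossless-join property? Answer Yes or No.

Rel1 ∩ Rel2 = {A, B}; its closure under F is {A, B, C, D, E, F, G, H}.
Since Rel1 ⊆ {A, B, C, D, E, F, G, H}, the intersection is a superkey of Rel1; the decomposition is lossless.

Yes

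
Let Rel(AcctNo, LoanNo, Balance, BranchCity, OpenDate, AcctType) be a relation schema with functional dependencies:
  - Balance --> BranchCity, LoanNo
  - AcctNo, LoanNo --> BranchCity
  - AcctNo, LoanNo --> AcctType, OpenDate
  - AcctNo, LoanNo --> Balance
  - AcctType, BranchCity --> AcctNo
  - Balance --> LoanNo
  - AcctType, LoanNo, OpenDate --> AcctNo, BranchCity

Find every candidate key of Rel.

{AcctNo, Balance}, {AcctNo, LoanNo}, {AcctType, Balance}, {AcctType, BranchCity, LoanNo}, {AcctType, LoanNo, OpenDate}

Closure of {AcctNo, Balance} is {AcctNo, AcctType, Balance, BranchCity, LoanNo, OpenDate}, the whole schema; {AcctNo, Balance} is a candidate key.
Closure of {AcctNo, LoanNo} is {AcctNo, AcctType, Balance, BranchCity, LoanNo, OpenDate}, the whole schema; {AcctNo, LoanNo} is a candidate key.
Closure of {AcctType, Balance} is {AcctNo, AcctType, Balance, BranchCity, LoanNo, OpenDate}, the whole schema; {AcctType, Balance} is a candidate key.
Closure of {AcctType, BranchCity, LoanNo} is {AcctNo, AcctType, Balance, BranchCity, LoanNo, OpenDate}, the whole schema; {AcctType, BranchCity, LoanNo} is a candidate key.
Closure of {AcctType, LoanNo, OpenDate} is {AcctNo, AcctType, Balance, BranchCity, LoanNo, OpenDate}, the whole schema; {AcctType, LoanNo, OpenDate} is a candidate key.
Any other superkey properly contains one of these, so there are no further candidate keys.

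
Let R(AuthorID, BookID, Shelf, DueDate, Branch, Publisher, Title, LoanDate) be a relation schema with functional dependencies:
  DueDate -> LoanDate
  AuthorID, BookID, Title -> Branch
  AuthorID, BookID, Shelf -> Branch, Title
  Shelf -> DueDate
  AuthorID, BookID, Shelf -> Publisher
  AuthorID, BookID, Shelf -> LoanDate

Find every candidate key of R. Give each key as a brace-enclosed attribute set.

{AuthorID, BookID, Shelf}

{AuthorID, BookID, Shelf} never appear on the right of any FD, so every key must include all of them.
{AuthorID, BookID, Shelf} is a candidate key since {AuthorID, BookID, Shelf}⁺ = {AuthorID, BookID, Branch, DueDate, LoanDate, Publisher, Shelf, Title} covers every attribute.
No smaller or unrelated set reaches every attribute, so there are no other keys.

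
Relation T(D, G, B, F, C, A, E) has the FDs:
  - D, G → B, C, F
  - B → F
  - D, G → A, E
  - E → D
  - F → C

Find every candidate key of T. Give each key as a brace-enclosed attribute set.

{D, G}, {E, G}

No FD produces {G}, so it must be in every candidate key.
Closure of {D, G} is {A, B, C, D, E, F, G}, the whole schema; {D, G} is a candidate key.
Closure of {E, G} is {A, B, C, D, E, F, G}, the whole schema; {E, G} is a candidate key.
No proper subset of any of these is a key, and no other minimal superkey exists.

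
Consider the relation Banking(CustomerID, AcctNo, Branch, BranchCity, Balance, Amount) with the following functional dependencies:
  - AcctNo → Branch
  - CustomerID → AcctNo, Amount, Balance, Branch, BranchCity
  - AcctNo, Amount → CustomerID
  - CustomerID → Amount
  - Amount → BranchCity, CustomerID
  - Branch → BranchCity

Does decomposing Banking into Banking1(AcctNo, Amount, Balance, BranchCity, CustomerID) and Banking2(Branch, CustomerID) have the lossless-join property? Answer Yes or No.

Banking1 ∩ Banking2 = {CustomerID}; its closure under F is {AcctNo, Amount, Balance, Branch, BranchCity, CustomerID}.
This includes all of Banking1, so the common attributes are a superkey of Banking1 — the join is lossless.

Yes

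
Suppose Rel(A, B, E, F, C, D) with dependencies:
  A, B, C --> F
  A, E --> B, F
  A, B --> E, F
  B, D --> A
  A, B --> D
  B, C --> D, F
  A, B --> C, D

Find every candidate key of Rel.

{A, B}⁺ = {A, B, C, D, E, F}, which is every attribute, so {A, B} is a candidate key.
{A, E}⁺ = {A, B, C, D, E, F}, which is every attribute, so {A, E} is a candidate key.
{B, C}⁺ = {A, B, C, D, E, F}, which is every attribute, so {B, C} is a candidate key.
{B, D}⁺ = {A, B, C, D, E, F}, which is every attribute, so {B, D} is a candidate key.
No proper subset of any of these is a key, and no other minimal superkey exists.

{A, B}, {A, E}, {B, C}, {B, D}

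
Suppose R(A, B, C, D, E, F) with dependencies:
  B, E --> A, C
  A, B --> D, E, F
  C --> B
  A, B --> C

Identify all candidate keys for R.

{A, B} is a candidate key since {A, B}⁺ = {A, B, C, D, E, F} covers every attribute.
{A, C} is a candidate key since {A, C}⁺ = {A, B, C, D, E, F} covers every attribute.
{B, E} is a candidate key since {B, E}⁺ = {A, B, C, D, E, F} covers every attribute.
{C, E} is a candidate key since {C, E}⁺ = {A, B, C, D, E, F} covers every attribute.
These are minimal and exhaustive — every other superkey contains one of them.

{A, B}, {A, C}, {B, E}, {C, E}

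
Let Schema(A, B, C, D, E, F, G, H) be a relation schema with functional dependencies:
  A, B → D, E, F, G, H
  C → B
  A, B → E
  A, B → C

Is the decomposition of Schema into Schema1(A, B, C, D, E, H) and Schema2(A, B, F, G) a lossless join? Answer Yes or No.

Common attributes: {A, B}; their closure is {A, B, C, D, E, F, G, H}.
This includes all of Schema1, so the common attributes are a superkey of Schema1 — the join is lossless.

Yes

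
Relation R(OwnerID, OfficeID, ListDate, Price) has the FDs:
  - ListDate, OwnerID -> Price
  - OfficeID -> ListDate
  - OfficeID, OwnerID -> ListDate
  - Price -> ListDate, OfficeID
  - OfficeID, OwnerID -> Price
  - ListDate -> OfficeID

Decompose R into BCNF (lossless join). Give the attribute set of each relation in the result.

{ListDate, OfficeID}; {OfficeID, Price}; {OwnerID, Price}

Candidate keys of the original relation: {ListDate, OwnerID}, {OfficeID, OwnerID}, {OwnerID, Price}.
{ListDate, OfficeID, OwnerID, Price}: {OfficeID} determines {ListDate, OfficeID} here but is not a superkey — split on OfficeID -> ListDate, giving {ListDate, OfficeID} and {OfficeID, OwnerID, Price}.
{ListDate, OfficeID} has no BCNF violation.
{OfficeID, OwnerID, Price}: {Price} determines {OfficeID, Price} here but is not a superkey — split on Price -> OfficeID, giving {OfficeID, Price} and {OwnerID, Price}.
{OfficeID, Price} has no BCNF violation.
{OwnerID, Price} has no BCNF violation.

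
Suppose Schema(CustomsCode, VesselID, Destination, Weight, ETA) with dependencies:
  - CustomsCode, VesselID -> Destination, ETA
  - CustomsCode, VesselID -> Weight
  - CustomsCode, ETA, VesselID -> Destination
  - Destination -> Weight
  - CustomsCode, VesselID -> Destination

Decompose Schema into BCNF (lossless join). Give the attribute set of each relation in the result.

{CustomsCode, Destination, ETA, VesselID}; {Destination, Weight}

Candidate key of the original relation: {CustomsCode, VesselID}.
Within {CustomsCode, Destination, ETA, VesselID, Weight}: {Destination}⁺ ∩ {CustomsCode, Destination, ETA, VesselID, Weight} = {Destination, Weight}, not the whole set, so Destination -> Weight violates BCNF; decompose into {Destination, Weight} and {CustomsCode, Destination, ETA, VesselID}.
{Destination, Weight} has no BCNF violation.
{CustomsCode, Destination, ETA, VesselID} has no BCNF violation.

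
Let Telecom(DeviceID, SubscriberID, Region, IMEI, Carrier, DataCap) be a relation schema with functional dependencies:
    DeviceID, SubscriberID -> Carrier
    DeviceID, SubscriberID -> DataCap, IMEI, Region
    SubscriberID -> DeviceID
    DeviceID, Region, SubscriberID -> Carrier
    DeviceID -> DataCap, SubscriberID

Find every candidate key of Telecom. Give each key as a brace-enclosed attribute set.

{DeviceID}, {SubscriberID}

{DeviceID}⁺ = {Carrier, DataCap, DeviceID, IMEI, Region, SubscriberID} — all of the relation — so {DeviceID} is a candidate key.
{SubscriberID}⁺ = {Carrier, DataCap, DeviceID, IMEI, Region, SubscriberID} — all of the relation — so {SubscriberID} is a candidate key.
No proper subset of any of these is a key, and no other minimal superkey exists.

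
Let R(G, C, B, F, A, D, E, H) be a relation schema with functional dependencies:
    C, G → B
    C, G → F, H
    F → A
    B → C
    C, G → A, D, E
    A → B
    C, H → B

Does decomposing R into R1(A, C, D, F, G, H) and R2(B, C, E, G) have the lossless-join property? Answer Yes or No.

R1 ∩ R2 = {C, G}; its closure under F is {A, B, C, D, E, F, G, H}.
This includes all of R1, so the common attributes are a superkey of R1 — the join is lossless.

Yes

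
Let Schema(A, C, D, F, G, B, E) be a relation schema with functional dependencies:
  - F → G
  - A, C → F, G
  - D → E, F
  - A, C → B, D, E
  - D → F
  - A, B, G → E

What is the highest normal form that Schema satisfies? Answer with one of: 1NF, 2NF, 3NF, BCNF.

2NF

Candidate key: {A, C}. Prime attributes: {A, C}.
F → G breaks BCNF: {F}⁺ = {F, G}, so {F} is not a superkey.
F → G determines the non-prime attribute {G} from a non-superkey — 3NF is violated.
Checking every proper subset of each key, none determines a non-prime attribute — 2NF is satisfied.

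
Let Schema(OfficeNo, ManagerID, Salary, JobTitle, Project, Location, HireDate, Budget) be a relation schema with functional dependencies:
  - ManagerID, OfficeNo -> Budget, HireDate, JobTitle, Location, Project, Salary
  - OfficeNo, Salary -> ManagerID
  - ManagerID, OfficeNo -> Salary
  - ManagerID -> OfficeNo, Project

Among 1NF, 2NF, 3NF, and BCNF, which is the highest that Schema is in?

BCNF

Candidate keys: {ManagerID}, {OfficeNo, Salary}. Prime attributes: {ManagerID, OfficeNo, Salary}.
The left-hand side of every FD is a superkey, so BCNF is satisfied.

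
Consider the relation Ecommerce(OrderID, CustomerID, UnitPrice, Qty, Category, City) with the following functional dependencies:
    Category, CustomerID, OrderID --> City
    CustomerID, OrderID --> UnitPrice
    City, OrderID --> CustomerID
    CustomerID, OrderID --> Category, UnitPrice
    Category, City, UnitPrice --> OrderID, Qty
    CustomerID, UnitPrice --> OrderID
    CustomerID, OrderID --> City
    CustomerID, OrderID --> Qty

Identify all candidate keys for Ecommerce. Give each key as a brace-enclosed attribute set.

{Category, City, UnitPrice}, {City, OrderID}, {CustomerID, OrderID}, {CustomerID, UnitPrice}

Closure of {City, OrderID} is {Category, City, CustomerID, OrderID, Qty, UnitPrice}, the whole schema; {City, OrderID} is a candidate key.
Closure of {CustomerID, OrderID} is {Category, City, CustomerID, OrderID, Qty, UnitPrice}, the whole schema; {CustomerID, OrderID} is a candidate key.
Closure of {CustomerID, UnitPrice} is {Category, City, CustomerID, OrderID, Qty, UnitPrice}, the whole schema; {CustomerID, UnitPrice} is a candidate key.
Closure of {Category, City, UnitPrice} is {Category, City, CustomerID, OrderID, Qty, UnitPrice}, the whole schema; {Category, City, UnitPrice} is a candidate key.
Any other superkey properly contains one of these, so there are no further candidate keys.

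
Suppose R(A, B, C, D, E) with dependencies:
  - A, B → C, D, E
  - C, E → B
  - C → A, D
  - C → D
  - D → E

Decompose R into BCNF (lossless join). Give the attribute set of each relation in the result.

Candidate keys of the original relation: {A, B}, {C}.
{A, B, C, D, E}: {D} determines {D, E} here but is not a superkey — split on D → E, giving {D, E} and {A, B, C, D}.
{D, E} has no BCNF violation.
{A, B, C, D} has no BCNF violation.

{A, B, C, D}; {D, E}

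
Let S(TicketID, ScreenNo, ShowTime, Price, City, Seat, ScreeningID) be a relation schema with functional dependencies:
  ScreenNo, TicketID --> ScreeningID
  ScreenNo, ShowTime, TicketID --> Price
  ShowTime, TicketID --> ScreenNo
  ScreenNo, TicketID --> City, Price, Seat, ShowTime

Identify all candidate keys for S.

{TicketID} never appears on the right of any FD, so every key must include it.
{ScreenNo, TicketID} is a candidate key since {ScreenNo, TicketID}⁺ = {City, Price, ScreenNo, ScreeningID, Seat, ShowTime, TicketID} covers every attribute.
{ShowTime, TicketID} is a candidate key since {ShowTime, TicketID}⁺ = {City, Price, ScreenNo, ScreeningID, Seat, ShowTime, TicketID} covers every attribute.
No proper subset of any of these is a key, and no other minimal superkey exists.

{ScreenNo, TicketID}, {ShowTime, TicketID}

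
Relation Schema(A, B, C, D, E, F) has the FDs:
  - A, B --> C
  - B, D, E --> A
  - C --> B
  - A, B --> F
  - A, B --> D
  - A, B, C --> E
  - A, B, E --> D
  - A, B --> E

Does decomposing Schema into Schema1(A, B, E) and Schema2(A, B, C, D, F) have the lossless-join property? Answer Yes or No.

The shared attributes are {A, B} and {A, B}⁺ = {A, B, C, D, E, F}.
Since Schema1 ⊆ {A, B, C, D, E, F}, the intersection is a superkey of Schema1; the decomposition is lossless.

Yes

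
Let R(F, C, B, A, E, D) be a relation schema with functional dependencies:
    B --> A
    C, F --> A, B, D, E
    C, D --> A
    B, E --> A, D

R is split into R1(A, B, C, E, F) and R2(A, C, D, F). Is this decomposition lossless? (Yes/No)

Common attributes: {A, C, F}; their closure is {A, B, C, D, E, F}.
Since R1 ⊆ {A, B, C, D, E, F}, the intersection is a superkey of R1; the decomposition is lossless.

Yes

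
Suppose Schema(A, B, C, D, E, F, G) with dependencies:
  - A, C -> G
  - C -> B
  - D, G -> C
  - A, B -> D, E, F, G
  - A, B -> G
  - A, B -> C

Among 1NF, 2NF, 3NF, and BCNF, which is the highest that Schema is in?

Candidate keys: {A, B}, {A, C}, {A, D, G}. Prime attributes: {A, B, C, D, G}.
For C -> B we have {C}⁺ = {B, C}; {C} is not a superkey, so BCNF fails.
Its right-hand attributes {B} are all prime, as are those of every other non-superkey FD — the relation is in 3NF.

3NF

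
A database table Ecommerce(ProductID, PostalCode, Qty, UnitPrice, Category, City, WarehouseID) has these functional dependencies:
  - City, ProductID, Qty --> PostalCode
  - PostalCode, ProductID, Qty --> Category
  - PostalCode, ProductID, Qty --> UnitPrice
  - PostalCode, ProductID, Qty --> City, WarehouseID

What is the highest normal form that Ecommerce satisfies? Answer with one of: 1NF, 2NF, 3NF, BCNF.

BCNF

Candidate keys: {City, ProductID, Qty}, {PostalCode, ProductID, Qty}. Prime attributes: {City, PostalCode, ProductID, Qty}.
The left-hand side of every FD is a superkey, so BCNF is satisfied.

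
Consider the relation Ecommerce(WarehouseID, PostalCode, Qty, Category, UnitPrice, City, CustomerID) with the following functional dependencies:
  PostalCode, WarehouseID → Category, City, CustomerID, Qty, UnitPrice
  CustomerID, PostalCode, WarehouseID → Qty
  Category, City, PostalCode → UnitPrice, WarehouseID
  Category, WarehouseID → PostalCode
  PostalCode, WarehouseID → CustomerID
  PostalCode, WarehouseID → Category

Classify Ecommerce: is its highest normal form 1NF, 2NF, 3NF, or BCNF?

Candidate keys: {Category, City, PostalCode}, {Category, WarehouseID}, {PostalCode, WarehouseID}. Prime attributes: {Category, City, PostalCode, WarehouseID}.
Each dependency's left side is a superkey — BCNF holds.

BCNF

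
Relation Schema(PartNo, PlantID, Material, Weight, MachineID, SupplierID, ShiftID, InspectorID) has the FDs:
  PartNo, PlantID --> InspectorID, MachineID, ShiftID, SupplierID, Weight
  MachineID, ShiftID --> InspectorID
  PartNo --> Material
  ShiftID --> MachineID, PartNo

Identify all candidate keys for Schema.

No FD produces {PlantID}, so it must be in every candidate key.
{PartNo, PlantID} is a candidate key since {PartNo, PlantID}⁺ = {InspectorID, MachineID, Material, PartNo, PlantID, ShiftID, SupplierID, Weight} covers every attribute.
{PlantID, ShiftID} is a candidate key since {PlantID, ShiftID}⁺ = {InspectorID, MachineID, Material, PartNo, PlantID, ShiftID, SupplierID, Weight} covers every attribute.
No proper subset of any of these is a key, and no other minimal superkey exists.

{PartNo, PlantID}, {PlantID, ShiftID}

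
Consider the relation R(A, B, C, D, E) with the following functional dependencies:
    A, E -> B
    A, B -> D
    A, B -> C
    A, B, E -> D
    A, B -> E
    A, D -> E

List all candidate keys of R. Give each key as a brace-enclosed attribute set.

{A, B}, {A, D}, {A, E}

{A} never appears on the right of any FD, so every key must include it.
Closure of {A, B} is {A, B, C, D, E}, the whole schema; {A, B} is a candidate key.
Closure of {A, D} is {A, B, C, D, E}, the whole schema; {A, D} is a candidate key.
Closure of {A, E} is {A, B, C, D, E}, the whole schema; {A, E} is a candidate key.
No proper subset of any of these is a key, and no other minimal superkey exists.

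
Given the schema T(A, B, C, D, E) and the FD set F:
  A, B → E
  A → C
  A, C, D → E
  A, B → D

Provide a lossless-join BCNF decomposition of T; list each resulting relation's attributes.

{A, B, D}; {A, C}; {A, D, E}

Candidate key of the original relation: {A, B}.
Within {A, B, C, D, E}: {A}⁺ ∩ {A, B, C, D, E} = {A, C}, not the whole set, so A → C violates BCNF; decompose into {A, C} and {A, B, D, E}.
{A, C} is in BCNF.
Within {A, B, D, E}: {A, D}⁺ ∩ {A, B, D, E} = {A, D, E}, not the whole set, so A, D → E violates BCNF; decompose into {A, D, E} and {A, B, D}.
{A, D, E} is in BCNF.
{A, B, D} is in BCNF.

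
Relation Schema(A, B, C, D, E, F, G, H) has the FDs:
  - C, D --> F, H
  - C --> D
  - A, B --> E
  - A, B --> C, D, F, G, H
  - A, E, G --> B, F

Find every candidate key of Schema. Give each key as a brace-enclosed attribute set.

Attributes never on any right-hand side: {A} — every candidate key must contain it.
{A, B}⁺ = {A, B, C, D, E, F, G, H}, which is every attribute, so {A, B} is a candidate key.
{A, E, G}⁺ = {A, B, C, D, E, F, G, H}, which is every attribute, so {A, E, G} is a candidate key.
These are minimal and exhaustive — every other superkey contains one of them.

{A, B}, {A, E, G}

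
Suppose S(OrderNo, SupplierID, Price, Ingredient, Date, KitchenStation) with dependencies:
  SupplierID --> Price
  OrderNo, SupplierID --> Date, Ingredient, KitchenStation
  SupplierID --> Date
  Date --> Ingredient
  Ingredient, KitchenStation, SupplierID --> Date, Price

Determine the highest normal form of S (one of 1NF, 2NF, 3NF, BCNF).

1NF

Candidate key: {OrderNo, SupplierID}. Prime attributes: {OrderNo, SupplierID}.
SupplierID --> Price: {SupplierID}⁺ = {Date, Ingredient, Price, SupplierID}, which is not all of the attributes, so the left side is not a superkey — BCNF is violated.
SupplierID --> Price has non-prime {Price} on the right and a non-superkey on the left, so 3NF fails.
{SupplierID} is a proper subset of the key {OrderNo, SupplierID}, and {SupplierID}⁺ contains the non-prime attributes {Date, Ingredient, Price} — a partial dependency, so 2NF is violated.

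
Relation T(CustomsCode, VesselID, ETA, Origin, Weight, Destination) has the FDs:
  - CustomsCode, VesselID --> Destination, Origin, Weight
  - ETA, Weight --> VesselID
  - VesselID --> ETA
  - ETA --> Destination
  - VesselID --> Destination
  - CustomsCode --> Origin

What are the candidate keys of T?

Attributes never on any right-hand side: {CustomsCode} — every candidate key must contain it.
Closure of {CustomsCode, VesselID} is {CustomsCode, Destination, ETA, Origin, VesselID, Weight}, the whole schema; {CustomsCode, VesselID} is a candidate key.
Closure of {CustomsCode, ETA, Weight} is {CustomsCode, Destination, ETA, Origin, VesselID, Weight}, the whole schema; {CustomsCode, ETA, Weight} is a candidate key.
No proper subset of any of these is a key, and no other minimal superkey exists.

{CustomsCode, ETA, Weight}, {CustomsCode, VesselID}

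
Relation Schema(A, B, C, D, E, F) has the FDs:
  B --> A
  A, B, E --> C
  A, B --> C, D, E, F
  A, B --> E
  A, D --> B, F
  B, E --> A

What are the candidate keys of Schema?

{A, D}, {B}

Closure of {B} is {A, B, C, D, E, F}, the whole schema; {B} is a candidate key.
Closure of {A, D} is {A, B, C, D, E, F}, the whole schema; {A, D} is a candidate key.
Any other superkey properly contains one of these, so there are no further candidate keys.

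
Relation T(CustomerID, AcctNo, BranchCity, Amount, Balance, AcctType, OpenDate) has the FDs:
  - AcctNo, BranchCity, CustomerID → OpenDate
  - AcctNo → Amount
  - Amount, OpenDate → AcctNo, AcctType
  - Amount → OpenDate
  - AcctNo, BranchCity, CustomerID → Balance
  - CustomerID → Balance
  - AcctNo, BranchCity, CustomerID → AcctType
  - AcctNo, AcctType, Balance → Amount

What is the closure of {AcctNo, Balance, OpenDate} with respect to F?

{AcctNo, AcctType, Amount, Balance, OpenDate}

Start with {AcctNo, Balance, OpenDate}.
AcctNo → Amount applies; add {Amount} → now {AcctNo, Amount, Balance, OpenDate}.
Amount, OpenDate → AcctNo, AcctType applies; add {AcctType} → now {AcctNo, AcctType, Amount, Balance, OpenDate}.
No further FD applies.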